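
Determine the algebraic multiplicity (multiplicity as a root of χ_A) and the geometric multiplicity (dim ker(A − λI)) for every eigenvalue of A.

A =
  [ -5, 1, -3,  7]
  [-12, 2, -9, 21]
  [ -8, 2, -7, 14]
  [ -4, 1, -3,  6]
λ = -1: alg = 4, geom = 3

Step 1 — factor the characteristic polynomial to read off the algebraic multiplicities:
  χ_A(x) = (x + 1)^4

Step 2 — compute geometric multiplicities via the rank-nullity identity g(λ) = n − rank(A − λI):
  rank(A − (-1)·I) = 1, so dim ker(A − (-1)·I) = n − 1 = 3

Summary:
  λ = -1: algebraic multiplicity = 4, geometric multiplicity = 3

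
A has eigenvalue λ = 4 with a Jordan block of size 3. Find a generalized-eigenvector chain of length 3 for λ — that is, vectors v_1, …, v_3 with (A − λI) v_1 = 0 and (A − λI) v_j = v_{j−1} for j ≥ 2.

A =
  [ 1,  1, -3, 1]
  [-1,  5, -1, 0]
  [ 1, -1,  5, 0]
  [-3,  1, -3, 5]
A Jordan chain for λ = 4 of length 3:
v_1 = (2, 1, -1, 2)ᵀ
v_2 = (-3, -1, 1, -3)ᵀ
v_3 = (1, 0, 0, 0)ᵀ

Let N = A − (4)·I. We want v_3 with N^3 v_3 = 0 but N^2 v_3 ≠ 0; then v_{j-1} := N · v_j for j = 3, …, 2.

Pick v_3 = (1, 0, 0, 0)ᵀ.
Then v_2 = N · v_3 = (-3, -1, 1, -3)ᵀ.
Then v_1 = N · v_2 = (2, 1, -1, 2)ᵀ.

Sanity check: (A − (4)·I) v_1 = (0, 0, 0, 0)ᵀ = 0. ✓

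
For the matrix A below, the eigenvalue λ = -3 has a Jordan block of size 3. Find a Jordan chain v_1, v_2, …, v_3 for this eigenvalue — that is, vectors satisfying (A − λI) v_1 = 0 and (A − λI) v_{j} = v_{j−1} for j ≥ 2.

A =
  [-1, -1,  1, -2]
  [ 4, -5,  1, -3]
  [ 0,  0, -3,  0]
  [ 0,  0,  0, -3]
A Jordan chain for λ = -3 of length 3:
v_1 = (1, 2, 0, 0)ᵀ
v_2 = (1, 1, 0, 0)ᵀ
v_3 = (0, 0, 1, 0)ᵀ

Let N = A − (-3)·I. We want v_3 with N^3 v_3 = 0 but N^2 v_3 ≠ 0; then v_{j-1} := N · v_j for j = 3, …, 2.

Pick v_3 = (0, 0, 1, 0)ᵀ.
Then v_2 = N · v_3 = (1, 1, 0, 0)ᵀ.
Then v_1 = N · v_2 = (1, 2, 0, 0)ᵀ.

Sanity check: (A − (-3)·I) v_1 = (0, 0, 0, 0)ᵀ = 0. ✓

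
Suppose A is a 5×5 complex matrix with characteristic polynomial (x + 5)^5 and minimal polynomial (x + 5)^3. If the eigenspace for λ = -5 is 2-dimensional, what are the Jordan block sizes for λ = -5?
Block sizes for λ = -5: [3, 2]

Step 1 — from the characteristic polynomial, algebraic multiplicity of λ = -5 is 5. From dim ker(A − (-5)·I) = 2, there are exactly 2 Jordan blocks for λ = -5.
Step 2 — from the minimal polynomial, the factor (x + 5)^3 tells us the largest block for λ = -5 has size 3.
Step 3 — with total size 5, 2 blocks, and largest block 3, the block sizes (in nonincreasing order) are [3, 2].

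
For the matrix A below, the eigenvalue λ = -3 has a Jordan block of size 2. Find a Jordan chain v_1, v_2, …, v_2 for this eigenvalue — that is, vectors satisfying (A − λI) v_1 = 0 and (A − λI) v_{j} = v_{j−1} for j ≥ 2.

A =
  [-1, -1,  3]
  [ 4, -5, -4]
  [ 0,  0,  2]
A Jordan chain for λ = -3 of length 2:
v_1 = (2, 4, 0)ᵀ
v_2 = (1, 0, 0)ᵀ

Let N = A − (-3)·I. We want v_2 with N^2 v_2 = 0 but N^1 v_2 ≠ 0; then v_{j-1} := N · v_j for j = 2, …, 2.

Pick v_2 = (1, 0, 0)ᵀ.
Then v_1 = N · v_2 = (2, 4, 0)ᵀ.

Sanity check: (A − (-3)·I) v_1 = (0, 0, 0)ᵀ = 0. ✓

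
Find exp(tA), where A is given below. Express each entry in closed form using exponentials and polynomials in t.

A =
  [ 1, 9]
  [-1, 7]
e^{tA} =
  [-3*t*exp(4*t) + exp(4*t), 9*t*exp(4*t)]
  [-t*exp(4*t), 3*t*exp(4*t) + exp(4*t)]

Strategy: write A = P · J · P⁻¹ where J is a Jordan canonical form, so e^{tA} = P · e^{tJ} · P⁻¹, and e^{tJ} can be computed block-by-block.

A has Jordan form
J =
  [4, 1]
  [0, 4]
(up to reordering of blocks).

Per-block formulas:
  For a 2×2 Jordan block J_2(4): exp(t · J_2(4)) = e^(4t)·(I + t·N), where N is the 2×2 nilpotent shift.

After assembling e^{tJ} and conjugating by P, we get:

e^{tA} =
  [-3*t*exp(4*t) + exp(4*t), 9*t*exp(4*t)]
  [-t*exp(4*t), 3*t*exp(4*t) + exp(4*t)]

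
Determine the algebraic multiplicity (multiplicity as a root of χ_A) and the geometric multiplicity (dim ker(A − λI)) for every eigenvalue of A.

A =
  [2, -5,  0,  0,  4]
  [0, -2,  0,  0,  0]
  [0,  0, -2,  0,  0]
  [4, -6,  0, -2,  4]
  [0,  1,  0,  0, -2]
λ = -2: alg = 4, geom = 3; λ = 2: alg = 1, geom = 1

Step 1 — factor the characteristic polynomial to read off the algebraic multiplicities:
  χ_A(x) = (x - 2)*(x + 2)^4

Step 2 — compute geometric multiplicities via the rank-nullity identity g(λ) = n − rank(A − λI):
  rank(A − (-2)·I) = 2, so dim ker(A − (-2)·I) = n − 2 = 3
  rank(A − (2)·I) = 4, so dim ker(A − (2)·I) = n − 4 = 1

Summary:
  λ = -2: algebraic multiplicity = 4, geometric multiplicity = 3
  λ = 2: algebraic multiplicity = 1, geometric multiplicity = 1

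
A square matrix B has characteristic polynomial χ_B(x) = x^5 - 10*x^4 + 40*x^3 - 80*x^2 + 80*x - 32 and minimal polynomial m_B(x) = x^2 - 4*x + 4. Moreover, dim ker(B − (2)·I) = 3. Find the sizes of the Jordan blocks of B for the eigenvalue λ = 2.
Block sizes for λ = 2: [2, 2, 1]

Step 1 — from the characteristic polynomial, algebraic multiplicity of λ = 2 is 5. From dim ker(B − (2)·I) = 3, there are exactly 3 Jordan blocks for λ = 2.
Step 2 — from the minimal polynomial, the factor (x − 2)^2 tells us the largest block for λ = 2 has size 2.
Step 3 — with total size 5, 3 blocks, and largest block 2, the block sizes (in nonincreasing order) are [2, 2, 1].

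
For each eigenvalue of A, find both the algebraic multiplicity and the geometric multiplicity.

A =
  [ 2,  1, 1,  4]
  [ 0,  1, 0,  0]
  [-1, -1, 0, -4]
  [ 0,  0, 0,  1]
λ = 1: alg = 4, geom = 3

Step 1 — factor the characteristic polynomial to read off the algebraic multiplicities:
  χ_A(x) = (x - 1)^4

Step 2 — compute geometric multiplicities via the rank-nullity identity g(λ) = n − rank(A − λI):
  rank(A − (1)·I) = 1, so dim ker(A − (1)·I) = n − 1 = 3

Summary:
  λ = 1: algebraic multiplicity = 4, geometric multiplicity = 3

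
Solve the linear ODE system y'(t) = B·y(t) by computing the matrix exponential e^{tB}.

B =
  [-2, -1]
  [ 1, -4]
e^{tB} =
  [t*exp(-3*t) + exp(-3*t), -t*exp(-3*t)]
  [t*exp(-3*t), -t*exp(-3*t) + exp(-3*t)]

Strategy: write B = P · J · P⁻¹ where J is a Jordan canonical form, so e^{tB} = P · e^{tJ} · P⁻¹, and e^{tJ} can be computed block-by-block.

B has Jordan form
J =
  [-3,  1]
  [ 0, -3]
(up to reordering of blocks).

Per-block formulas:
  For a 2×2 Jordan block J_2(-3): exp(t · J_2(-3)) = e^(-3t)·(I + t·N), where N is the 2×2 nilpotent shift.

After assembling e^{tJ} and conjugating by P, we get:

e^{tB} =
  [t*exp(-3*t) + exp(-3*t), -t*exp(-3*t)]
  [t*exp(-3*t), -t*exp(-3*t) + exp(-3*t)]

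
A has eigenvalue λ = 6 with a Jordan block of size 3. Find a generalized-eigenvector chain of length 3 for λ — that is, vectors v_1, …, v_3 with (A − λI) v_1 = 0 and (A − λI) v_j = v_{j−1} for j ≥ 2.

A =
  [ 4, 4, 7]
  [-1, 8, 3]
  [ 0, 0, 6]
A Jordan chain for λ = 6 of length 3:
v_1 = (-2, -1, 0)ᵀ
v_2 = (7, 3, 0)ᵀ
v_3 = (0, 0, 1)ᵀ

Let N = A − (6)·I. We want v_3 with N^3 v_3 = 0 but N^2 v_3 ≠ 0; then v_{j-1} := N · v_j for j = 3, …, 2.

Pick v_3 = (0, 0, 1)ᵀ.
Then v_2 = N · v_3 = (7, 3, 0)ᵀ.
Then v_1 = N · v_2 = (-2, -1, 0)ᵀ.

Sanity check: (A − (6)·I) v_1 = (0, 0, 0)ᵀ = 0. ✓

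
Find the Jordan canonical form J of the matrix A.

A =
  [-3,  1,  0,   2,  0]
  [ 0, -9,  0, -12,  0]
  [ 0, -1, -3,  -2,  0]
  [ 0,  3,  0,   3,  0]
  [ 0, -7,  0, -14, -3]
J_2(-3) ⊕ J_1(-3) ⊕ J_1(-3) ⊕ J_1(-3)

The characteristic polynomial is
  det(x·I − A) = x^5 + 15*x^4 + 90*x^3 + 270*x^2 + 405*x + 243 = (x + 3)^5

Eigenvalues and multiplicities (the geometric multiplicity of λ is n − rank(A − λI), which equals the number of Jordan blocks for λ):
  λ = -3: algebraic multiplicity = 5, geometric multiplicity = 4

Determining the block sizes for each eigenvalue:
  λ = -3: 4 blocks summing to 5 forces exactly one block of size 2 and the rest size 1 → block sizes [2, 1, 1, 1]

Assembling the blocks gives a Jordan form
J =
  [-3,  1,  0,  0,  0]
  [ 0, -3,  0,  0,  0]
  [ 0,  0, -3,  0,  0]
  [ 0,  0,  0, -3,  0]
  [ 0,  0,  0,  0, -3]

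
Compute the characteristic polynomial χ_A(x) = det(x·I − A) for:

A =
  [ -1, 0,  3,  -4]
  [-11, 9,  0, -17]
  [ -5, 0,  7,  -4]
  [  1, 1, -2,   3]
x^4 - 18*x^3 + 120*x^2 - 352*x + 384

Expanding det(x·I − A) (e.g. by cofactor expansion or by noting that A is similar to its Jordan form J, which has the same characteristic polynomial as A) gives
  χ_A(x) = x^4 - 18*x^3 + 120*x^2 - 352*x + 384
which factors as (x - 6)*(x - 4)^3. The eigenvalues (with algebraic multiplicities) are λ = 4 with multiplicity 3, λ = 6 with multiplicity 1.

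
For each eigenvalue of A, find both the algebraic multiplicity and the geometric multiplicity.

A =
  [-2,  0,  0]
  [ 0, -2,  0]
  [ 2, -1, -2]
λ = -2: alg = 3, geom = 2

Step 1 — factor the characteristic polynomial to read off the algebraic multiplicities:
  χ_A(x) = (x + 2)^3

Step 2 — compute geometric multiplicities via the rank-nullity identity g(λ) = n − rank(A − λI):
  rank(A − (-2)·I) = 1, so dim ker(A − (-2)·I) = n − 1 = 2

Summary:
  λ = -2: algebraic multiplicity = 3, geometric multiplicity = 2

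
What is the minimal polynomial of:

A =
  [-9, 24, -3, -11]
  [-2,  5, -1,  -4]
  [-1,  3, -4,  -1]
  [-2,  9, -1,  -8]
x^3 + 12*x^2 + 48*x + 64

The characteristic polynomial is χ_A(x) = (x + 4)^4, so the eigenvalues are known. The minimal polynomial is
  m_A(x) = Π_λ (x − λ)^{k_λ}
where k_λ is the size of the *largest* Jordan block for λ (equivalently, the smallest k with (A − λI)^k v = 0 for every generalised eigenvector v of λ).

  λ = -4: largest Jordan block has size 3, contributing (x + 4)^3

So m_A(x) = (x + 4)^3 = x^3 + 12*x^2 + 48*x + 64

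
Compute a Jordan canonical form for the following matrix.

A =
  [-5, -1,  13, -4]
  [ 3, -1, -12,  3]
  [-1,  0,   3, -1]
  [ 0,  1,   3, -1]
J_2(-1) ⊕ J_2(-1)

The characteristic polynomial is
  det(x·I − A) = x^4 + 4*x^3 + 6*x^2 + 4*x + 1 = (x + 1)^4

Eigenvalues and multiplicities (the geometric multiplicity of λ is n − rank(A − λI), which equals the number of Jordan blocks for λ):
  λ = -1: algebraic multiplicity = 4, geometric multiplicity = 2

Determining the block sizes for each eigenvalue:
  λ = -1: with am = 4 and gm = 2, the partition is not yet determined (e.g. several partitions of 4 into 2 parts exist). Let N = A − (-1)·I. Computing rank(N^1) = 2, rank(N^2) = 0; the number of blocks of size ≥ j is rank(N^{j−1}) − rank(N^j), giving [2, 2]. So we have 2 block(s) of size 2 → block sizes [2, 2]

Assembling the blocks gives a Jordan form
J =
  [-1,  1,  0,  0]
  [ 0, -1,  0,  0]
  [ 0,  0, -1,  1]
  [ 0,  0,  0, -1]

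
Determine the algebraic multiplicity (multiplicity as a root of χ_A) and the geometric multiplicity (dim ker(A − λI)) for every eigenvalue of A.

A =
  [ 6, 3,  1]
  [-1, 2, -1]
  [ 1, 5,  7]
λ = 5: alg = 3, geom = 1

Step 1 — factor the characteristic polynomial to read off the algebraic multiplicities:
  χ_A(x) = (x - 5)^3

Step 2 — compute geometric multiplicities via the rank-nullity identity g(λ) = n − rank(A − λI):
  rank(A − (5)·I) = 2, so dim ker(A − (5)·I) = n − 2 = 1

Summary:
  λ = 5: algebraic multiplicity = 3, geometric multiplicity = 1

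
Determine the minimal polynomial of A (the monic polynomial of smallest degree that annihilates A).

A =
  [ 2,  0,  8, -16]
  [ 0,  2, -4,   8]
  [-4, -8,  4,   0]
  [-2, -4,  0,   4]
x^2 - 6*x + 8

The characteristic polynomial is χ_A(x) = (x - 4)^2*(x - 2)^2, so the eigenvalues are known. The minimal polynomial is
  m_A(x) = Π_λ (x − λ)^{k_λ}
where k_λ is the size of the *largest* Jordan block for λ (equivalently, the smallest k with (A − λI)^k v = 0 for every generalised eigenvector v of λ).

  λ = 2: largest Jordan block has size 1, contributing (x − 2)
  λ = 4: largest Jordan block has size 1, contributing (x − 4)

So m_A(x) = (x - 4)*(x - 2) = x^2 - 6*x + 8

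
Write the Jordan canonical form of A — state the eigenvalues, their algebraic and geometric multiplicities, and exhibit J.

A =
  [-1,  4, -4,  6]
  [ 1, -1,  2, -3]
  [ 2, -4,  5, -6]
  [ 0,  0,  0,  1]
J_2(1) ⊕ J_1(1) ⊕ J_1(1)

The characteristic polynomial is
  det(x·I − A) = x^4 - 4*x^3 + 6*x^2 - 4*x + 1 = (x - 1)^4

Eigenvalues and multiplicities (the geometric multiplicity of λ is n − rank(A − λI), which equals the number of Jordan blocks for λ):
  λ = 1: algebraic multiplicity = 4, geometric multiplicity = 3

Determining the block sizes for each eigenvalue:
  λ = 1: 3 blocks summing to 4 forces exactly one block of size 2 and the rest size 1 → block sizes [2, 1, 1]

Assembling the blocks gives a Jordan form
J =
  [1, 1, 0, 0]
  [0, 1, 0, 0]
  [0, 0, 1, 0]
  [0, 0, 0, 1]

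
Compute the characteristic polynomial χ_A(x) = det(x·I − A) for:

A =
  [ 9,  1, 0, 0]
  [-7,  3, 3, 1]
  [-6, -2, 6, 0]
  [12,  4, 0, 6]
x^4 - 24*x^3 + 216*x^2 - 864*x + 1296

Expanding det(x·I − A) (e.g. by cofactor expansion or by noting that A is similar to its Jordan form J, which has the same characteristic polynomial as A) gives
  χ_A(x) = x^4 - 24*x^3 + 216*x^2 - 864*x + 1296
which factors as (x - 6)^4. The eigenvalues (with algebraic multiplicities) are λ = 6 with multiplicity 4.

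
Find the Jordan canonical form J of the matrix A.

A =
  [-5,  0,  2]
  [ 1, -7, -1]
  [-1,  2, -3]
J_3(-5)

The characteristic polynomial is
  det(x·I − A) = x^3 + 15*x^2 + 75*x + 125 = (x + 5)^3

Eigenvalues and multiplicities (the geometric multiplicity of λ is n − rank(A − λI), which equals the number of Jordan blocks for λ):
  λ = -5: algebraic multiplicity = 3, geometric multiplicity = 1

Determining the block sizes for each eigenvalue:
  λ = -5: one block (gm = 1), so the single block has size am = 3 → block sizes [3]

Assembling the blocks gives a Jordan form
J =
  [-5,  1,  0]
  [ 0, -5,  1]
  [ 0,  0, -5]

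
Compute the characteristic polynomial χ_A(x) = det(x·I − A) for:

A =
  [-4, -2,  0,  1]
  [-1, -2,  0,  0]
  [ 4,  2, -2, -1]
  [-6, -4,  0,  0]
x^4 + 8*x^3 + 24*x^2 + 32*x + 16

Expanding det(x·I − A) (e.g. by cofactor expansion or by noting that A is similar to its Jordan form J, which has the same characteristic polynomial as A) gives
  χ_A(x) = x^4 + 8*x^3 + 24*x^2 + 32*x + 16
which factors as (x + 2)^4. The eigenvalues (with algebraic multiplicities) are λ = -2 with multiplicity 4.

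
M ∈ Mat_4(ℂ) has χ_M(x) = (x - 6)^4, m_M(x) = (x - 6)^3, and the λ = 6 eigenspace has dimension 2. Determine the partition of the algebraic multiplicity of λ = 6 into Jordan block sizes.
Block sizes for λ = 6: [3, 1]

Step 1 — from the characteristic polynomial, algebraic multiplicity of λ = 6 is 4. From dim ker(M − (6)·I) = 2, there are exactly 2 Jordan blocks for λ = 6.
Step 2 — from the minimal polynomial, the factor (x − 6)^3 tells us the largest block for λ = 6 has size 3.
Step 3 — with total size 4, 2 blocks, and largest block 3, the block sizes (in nonincreasing order) are [3, 1].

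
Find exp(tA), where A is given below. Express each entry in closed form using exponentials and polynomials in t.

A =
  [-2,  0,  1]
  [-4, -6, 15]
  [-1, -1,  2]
e^{tA} =
  [-t^2*exp(-2*t)/2 + exp(-2*t), -t^2*exp(-2*t)/2, 2*t^2*exp(-2*t) + t*exp(-2*t)]
  [t^2*exp(-2*t)/2 - 4*t*exp(-2*t), t^2*exp(-2*t)/2 - 4*t*exp(-2*t) + exp(-2*t), -2*t^2*exp(-2*t) + 15*t*exp(-2*t)]
  [-t*exp(-2*t), -t*exp(-2*t), 4*t*exp(-2*t) + exp(-2*t)]

Strategy: write A = P · J · P⁻¹ where J is a Jordan canonical form, so e^{tA} = P · e^{tJ} · P⁻¹, and e^{tJ} can be computed block-by-block.

A has Jordan form
J =
  [-2,  1,  0]
  [ 0, -2,  1]
  [ 0,  0, -2]
(up to reordering of blocks).

Per-block formulas:
  For a 3×3 Jordan block J_3(-2): exp(t · J_3(-2)) = e^(-2t)·(I + t·N + (t^2/2)·N^2), where N is the 3×3 nilpotent shift.

After assembling e^{tJ} and conjugating by P, we get:

e^{tA} =
  [-t^2*exp(-2*t)/2 + exp(-2*t), -t^2*exp(-2*t)/2, 2*t^2*exp(-2*t) + t*exp(-2*t)]
  [t^2*exp(-2*t)/2 - 4*t*exp(-2*t), t^2*exp(-2*t)/2 - 4*t*exp(-2*t) + exp(-2*t), -2*t^2*exp(-2*t) + 15*t*exp(-2*t)]
  [-t*exp(-2*t), -t*exp(-2*t), 4*t*exp(-2*t) + exp(-2*t)]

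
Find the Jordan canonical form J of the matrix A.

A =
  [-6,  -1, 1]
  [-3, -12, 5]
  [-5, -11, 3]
J_3(-5)

The characteristic polynomial is
  det(x·I − A) = x^3 + 15*x^2 + 75*x + 125 = (x + 5)^3

Eigenvalues and multiplicities (the geometric multiplicity of λ is n − rank(A − λI), which equals the number of Jordan blocks for λ):
  λ = -5: algebraic multiplicity = 3, geometric multiplicity = 1

Determining the block sizes for each eigenvalue:
  λ = -5: one block (gm = 1), so the single block has size am = 3 → block sizes [3]

Assembling the blocks gives a Jordan form
J =
  [-5,  1,  0]
  [ 0, -5,  1]
  [ 0,  0, -5]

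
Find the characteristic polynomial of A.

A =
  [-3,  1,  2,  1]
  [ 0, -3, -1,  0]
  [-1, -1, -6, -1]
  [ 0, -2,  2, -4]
x^4 + 16*x^3 + 96*x^2 + 256*x + 256

Expanding det(x·I − A) (e.g. by cofactor expansion or by noting that A is similar to its Jordan form J, which has the same characteristic polynomial as A) gives
  χ_A(x) = x^4 + 16*x^3 + 96*x^2 + 256*x + 256
which factors as (x + 4)^4. The eigenvalues (with algebraic multiplicities) are λ = -4 with multiplicity 4.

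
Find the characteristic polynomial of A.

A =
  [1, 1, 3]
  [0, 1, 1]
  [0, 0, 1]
x^3 - 3*x^2 + 3*x - 1

Expanding det(x·I − A) (e.g. by cofactor expansion or by noting that A is similar to its Jordan form J, which has the same characteristic polynomial as A) gives
  χ_A(x) = x^3 - 3*x^2 + 3*x - 1
which factors as (x - 1)^3. The eigenvalues (with algebraic multiplicities) are λ = 1 with multiplicity 3.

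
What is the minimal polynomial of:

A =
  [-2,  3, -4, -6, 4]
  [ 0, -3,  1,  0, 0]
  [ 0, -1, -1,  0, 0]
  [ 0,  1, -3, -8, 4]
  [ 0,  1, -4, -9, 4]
x^3 + 6*x^2 + 12*x + 8

The characteristic polynomial is χ_A(x) = (x + 2)^5, so the eigenvalues are known. The minimal polynomial is
  m_A(x) = Π_λ (x − λ)^{k_λ}
where k_λ is the size of the *largest* Jordan block for λ (equivalently, the smallest k with (A − λI)^k v = 0 for every generalised eigenvector v of λ).

  λ = -2: largest Jordan block has size 3, contributing (x + 2)^3

So m_A(x) = (x + 2)^3 = x^3 + 6*x^2 + 12*x + 8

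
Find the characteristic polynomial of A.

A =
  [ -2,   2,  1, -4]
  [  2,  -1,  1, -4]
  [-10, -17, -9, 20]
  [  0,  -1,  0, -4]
x^4 + 16*x^3 + 96*x^2 + 256*x + 256

Expanding det(x·I − A) (e.g. by cofactor expansion or by noting that A is similar to its Jordan form J, which has the same characteristic polynomial as A) gives
  χ_A(x) = x^4 + 16*x^3 + 96*x^2 + 256*x + 256
which factors as (x + 4)^4. The eigenvalues (with algebraic multiplicities) are λ = -4 with multiplicity 4.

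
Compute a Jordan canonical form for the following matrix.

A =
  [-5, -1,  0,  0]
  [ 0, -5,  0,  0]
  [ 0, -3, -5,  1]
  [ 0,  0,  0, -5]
J_2(-5) ⊕ J_2(-5)

The characteristic polynomial is
  det(x·I − A) = x^4 + 20*x^3 + 150*x^2 + 500*x + 625 = (x + 5)^4

Eigenvalues and multiplicities (the geometric multiplicity of λ is n − rank(A − λI), which equals the number of Jordan blocks for λ):
  λ = -5: algebraic multiplicity = 4, geometric multiplicity = 2

Determining the block sizes for each eigenvalue:
  λ = -5: with am = 4 and gm = 2, the partition is not yet determined (e.g. several partitions of 4 into 2 parts exist). Let N = A − (-5)·I. Computing rank(N^1) = 2, rank(N^2) = 0; the number of blocks of size ≥ j is rank(N^{j−1}) − rank(N^j), giving [2, 2]. So we have 2 block(s) of size 2 → block sizes [2, 2]

Assembling the blocks gives a Jordan form
J =
  [-5,  1,  0,  0]
  [ 0, -5,  0,  0]
  [ 0,  0, -5,  1]
  [ 0,  0,  0, -5]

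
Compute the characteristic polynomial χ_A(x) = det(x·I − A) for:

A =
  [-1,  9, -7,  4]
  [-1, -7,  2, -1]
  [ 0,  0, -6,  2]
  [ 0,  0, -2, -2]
x^4 + 16*x^3 + 96*x^2 + 256*x + 256

Expanding det(x·I − A) (e.g. by cofactor expansion or by noting that A is similar to its Jordan form J, which has the same characteristic polynomial as A) gives
  χ_A(x) = x^4 + 16*x^3 + 96*x^2 + 256*x + 256
which factors as (x + 4)^4. The eigenvalues (with algebraic multiplicities) are λ = -4 with multiplicity 4.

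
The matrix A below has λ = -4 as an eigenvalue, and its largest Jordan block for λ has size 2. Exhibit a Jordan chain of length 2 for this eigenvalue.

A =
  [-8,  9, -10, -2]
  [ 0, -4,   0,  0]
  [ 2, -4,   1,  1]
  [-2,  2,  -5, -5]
A Jordan chain for λ = -4 of length 2:
v_1 = (-4, 0, 2, -2)ᵀ
v_2 = (1, 0, 0, 0)ᵀ

Let N = A − (-4)·I. We want v_2 with N^2 v_2 = 0 but N^1 v_2 ≠ 0; then v_{j-1} := N · v_j for j = 2, …, 2.

Pick v_2 = (1, 0, 0, 0)ᵀ.
Then v_1 = N · v_2 = (-4, 0, 2, -2)ᵀ.

Sanity check: (A − (-4)·I) v_1 = (0, 0, 0, 0)ᵀ = 0. ✓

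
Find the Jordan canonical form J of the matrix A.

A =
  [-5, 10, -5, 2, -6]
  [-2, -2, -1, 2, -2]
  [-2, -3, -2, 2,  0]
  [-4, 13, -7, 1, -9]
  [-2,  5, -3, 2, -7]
J_3(-3) ⊕ J_2(-3)

The characteristic polynomial is
  det(x·I − A) = x^5 + 15*x^4 + 90*x^3 + 270*x^2 + 405*x + 243 = (x + 3)^5

Eigenvalues and multiplicities (the geometric multiplicity of λ is n − rank(A − λI), which equals the number of Jordan blocks for λ):
  λ = -3: algebraic multiplicity = 5, geometric multiplicity = 2

Determining the block sizes for each eigenvalue:
  λ = -3: with am = 5 and gm = 2, the partition is not yet determined (e.g. several partitions of 5 into 2 parts exist). Let N = A − (-3)·I. Computing rank(N^1) = 3, rank(N^2) = 1, rank(N^3) = 0; the number of blocks of size ≥ j is rank(N^{j−1}) − rank(N^j), giving [2, 2, 1]. So we have 1 block(s) of size 3, 1 block(s) of size 2 → block sizes [3, 2]

Assembling the blocks gives a Jordan form
J =
  [-3,  1,  0,  0,  0]
  [ 0, -3,  1,  0,  0]
  [ 0,  0, -3,  0,  0]
  [ 0,  0,  0, -3,  1]
  [ 0,  0,  0,  0, -3]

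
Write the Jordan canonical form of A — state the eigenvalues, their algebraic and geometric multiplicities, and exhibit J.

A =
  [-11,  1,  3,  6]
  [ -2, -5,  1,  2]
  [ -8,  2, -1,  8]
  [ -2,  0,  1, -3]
J_3(-5) ⊕ J_1(-5)

The characteristic polynomial is
  det(x·I − A) = x^4 + 20*x^3 + 150*x^2 + 500*x + 625 = (x + 5)^4

Eigenvalues and multiplicities (the geometric multiplicity of λ is n − rank(A − λI), which equals the number of Jordan blocks for λ):
  λ = -5: algebraic multiplicity = 4, geometric multiplicity = 2

Determining the block sizes for each eigenvalue:
  λ = -5: with am = 4 and gm = 2, the partition is not yet determined (e.g. several partitions of 4 into 2 parts exist). Let N = A − (-5)·I. Computing rank(N^1) = 2, rank(N^2) = 1, rank(N^3) = 0; the number of blocks of size ≥ j is rank(N^{j−1}) − rank(N^j), giving [2, 1, 1]. So we have 1 block(s) of size 3, 1 block(s) of size 1 → block sizes [3, 1]

Assembling the blocks gives a Jordan form
J =
  [-5,  1,  0,  0]
  [ 0, -5,  1,  0]
  [ 0,  0, -5,  0]
  [ 0,  0,  0, -5]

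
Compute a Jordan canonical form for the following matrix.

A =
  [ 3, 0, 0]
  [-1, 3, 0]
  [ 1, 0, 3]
J_2(3) ⊕ J_1(3)

The characteristic polynomial is
  det(x·I − A) = x^3 - 9*x^2 + 27*x - 27 = (x - 3)^3

Eigenvalues and multiplicities (the geometric multiplicity of λ is n − rank(A − λI), which equals the number of Jordan blocks for λ):
  λ = 3: algebraic multiplicity = 3, geometric multiplicity = 2

Determining the block sizes for each eigenvalue:
  λ = 3: 2 blocks summing to 3 forces exactly one block of size 2 and the rest size 1 → block sizes [2, 1]

Assembling the blocks gives a Jordan form
J =
  [3, 1, 0]
  [0, 3, 0]
  [0, 0, 3]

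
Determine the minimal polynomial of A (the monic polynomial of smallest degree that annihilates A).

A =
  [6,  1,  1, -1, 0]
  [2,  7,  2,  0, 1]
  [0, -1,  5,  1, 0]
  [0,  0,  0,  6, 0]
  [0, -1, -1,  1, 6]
x^3 - 18*x^2 + 108*x - 216

The characteristic polynomial is χ_A(x) = (x - 6)^5, so the eigenvalues are known. The minimal polynomial is
  m_A(x) = Π_λ (x − λ)^{k_λ}
where k_λ is the size of the *largest* Jordan block for λ (equivalently, the smallest k with (A − λI)^k v = 0 for every generalised eigenvector v of λ).

  λ = 6: largest Jordan block has size 3, contributing (x − 6)^3

So m_A(x) = (x - 6)^3 = x^3 - 18*x^2 + 108*x - 216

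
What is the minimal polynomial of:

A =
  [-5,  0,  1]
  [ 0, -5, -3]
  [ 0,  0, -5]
x^2 + 10*x + 25

The characteristic polynomial is χ_A(x) = (x + 5)^3, so the eigenvalues are known. The minimal polynomial is
  m_A(x) = Π_λ (x − λ)^{k_λ}
where k_λ is the size of the *largest* Jordan block for λ (equivalently, the smallest k with (A − λI)^k v = 0 for every generalised eigenvector v of λ).

  λ = -5: largest Jordan block has size 2, contributing (x + 5)^2

So m_A(x) = (x + 5)^2 = x^2 + 10*x + 25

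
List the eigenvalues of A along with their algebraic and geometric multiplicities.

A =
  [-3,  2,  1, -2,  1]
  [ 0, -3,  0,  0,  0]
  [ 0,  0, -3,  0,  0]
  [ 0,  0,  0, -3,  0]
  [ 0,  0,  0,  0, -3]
λ = -3: alg = 5, geom = 4

Step 1 — factor the characteristic polynomial to read off the algebraic multiplicities:
  χ_A(x) = (x + 3)^5

Step 2 — compute geometric multiplicities via the rank-nullity identity g(λ) = n − rank(A − λI):
  rank(A − (-3)·I) = 1, so dim ker(A − (-3)·I) = n − 1 = 4

Summary:
  λ = -3: algebraic multiplicity = 5, geometric multiplicity = 4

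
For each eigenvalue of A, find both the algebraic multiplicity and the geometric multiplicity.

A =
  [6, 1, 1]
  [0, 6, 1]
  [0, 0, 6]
λ = 6: alg = 3, geom = 1

Step 1 — factor the characteristic polynomial to read off the algebraic multiplicities:
  χ_A(x) = (x - 6)^3

Step 2 — compute geometric multiplicities via the rank-nullity identity g(λ) = n − rank(A − λI):
  rank(A − (6)·I) = 2, so dim ker(A − (6)·I) = n − 2 = 1

Summary:
  λ = 6: algebraic multiplicity = 3, geometric multiplicity = 1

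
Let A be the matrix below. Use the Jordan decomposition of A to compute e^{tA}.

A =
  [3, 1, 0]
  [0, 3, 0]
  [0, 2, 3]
e^{tA} =
  [exp(3*t), t*exp(3*t), 0]
  [0, exp(3*t), 0]
  [0, 2*t*exp(3*t), exp(3*t)]

Strategy: write A = P · J · P⁻¹ where J is a Jordan canonical form, so e^{tA} = P · e^{tJ} · P⁻¹, and e^{tJ} can be computed block-by-block.

A has Jordan form
J =
  [3, 1, 0]
  [0, 3, 0]
  [0, 0, 3]
(up to reordering of blocks).

Per-block formulas:
  For a 1×1 block at λ = 3: exp(t · [3]) = [e^(3t)].
  For a 2×2 Jordan block J_2(3): exp(t · J_2(3)) = e^(3t)·(I + t·N), where N is the 2×2 nilpotent shift.

After assembling e^{tJ} and conjugating by P, we get:

e^{tA} =
  [exp(3*t), t*exp(3*t), 0]
  [0, exp(3*t), 0]
  [0, 2*t*exp(3*t), exp(3*t)]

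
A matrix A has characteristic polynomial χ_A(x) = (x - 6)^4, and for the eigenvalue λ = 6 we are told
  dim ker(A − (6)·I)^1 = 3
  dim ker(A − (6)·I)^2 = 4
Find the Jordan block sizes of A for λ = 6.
Block sizes for λ = 6: [2, 1, 1]

From the dimensions of kernels of powers, the number of Jordan blocks of size at least j is d_j − d_{j−1} where d_j = dim ker(N^j) (with d_0 = 0). Computing the differences gives [3, 1].
The number of blocks of size exactly k is (#blocks of size ≥ k) − (#blocks of size ≥ k + 1), so the partition is: 2 block(s) of size 1, 1 block(s) of size 2.
In nonincreasing order the block sizes are [2, 1, 1].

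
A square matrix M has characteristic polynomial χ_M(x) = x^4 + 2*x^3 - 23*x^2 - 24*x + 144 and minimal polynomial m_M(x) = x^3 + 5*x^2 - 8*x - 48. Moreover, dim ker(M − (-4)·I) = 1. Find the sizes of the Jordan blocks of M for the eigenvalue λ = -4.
Block sizes for λ = -4: [2]

Step 1 — from the characteristic polynomial, algebraic multiplicity of λ = -4 is 2. From dim ker(M − (-4)·I) = 1, there are exactly 1 Jordan blocks for λ = -4.
Step 2 — from the minimal polynomial, the factor (x + 4)^2 tells us the largest block for λ = -4 has size 2.
Step 3 — with total size 2, 1 blocks, and largest block 2, the block sizes (in nonincreasing order) are [2].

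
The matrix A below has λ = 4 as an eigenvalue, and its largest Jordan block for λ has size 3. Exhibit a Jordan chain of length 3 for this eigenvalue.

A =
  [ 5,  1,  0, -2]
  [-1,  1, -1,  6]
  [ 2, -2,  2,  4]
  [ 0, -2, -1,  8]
A Jordan chain for λ = 4 of length 3:
v_1 = (2, -2, 4, 0)ᵀ
v_2 = (1, -3, -2, -2)ᵀ
v_3 = (0, 1, 0, 0)ᵀ

Let N = A − (4)·I. We want v_3 with N^3 v_3 = 0 but N^2 v_3 ≠ 0; then v_{j-1} := N · v_j for j = 3, …, 2.

Pick v_3 = (0, 1, 0, 0)ᵀ.
Then v_2 = N · v_3 = (1, -3, -2, -2)ᵀ.
Then v_1 = N · v_2 = (2, -2, 4, 0)ᵀ.

Sanity check: (A − (4)·I) v_1 = (0, 0, 0, 0)ᵀ = 0. ✓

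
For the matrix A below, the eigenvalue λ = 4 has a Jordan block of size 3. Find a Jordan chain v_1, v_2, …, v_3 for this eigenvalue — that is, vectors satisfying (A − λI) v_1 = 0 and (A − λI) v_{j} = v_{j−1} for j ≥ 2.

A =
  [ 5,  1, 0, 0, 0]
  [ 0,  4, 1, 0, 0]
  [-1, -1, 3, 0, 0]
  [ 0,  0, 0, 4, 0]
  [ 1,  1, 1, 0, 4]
A Jordan chain for λ = 4 of length 3:
v_1 = (1, -1, 0, 0, 0)ᵀ
v_2 = (1, 0, -1, 0, 1)ᵀ
v_3 = (1, 0, 0, 0, 0)ᵀ

Let N = A − (4)·I. We want v_3 with N^3 v_3 = 0 but N^2 v_3 ≠ 0; then v_{j-1} := N · v_j for j = 3, …, 2.

Pick v_3 = (1, 0, 0, 0, 0)ᵀ.
Then v_2 = N · v_3 = (1, 0, -1, 0, 1)ᵀ.
Then v_1 = N · v_2 = (1, -1, 0, 0, 0)ᵀ.

Sanity check: (A − (4)·I) v_1 = (0, 0, 0, 0, 0)ᵀ = 0. ✓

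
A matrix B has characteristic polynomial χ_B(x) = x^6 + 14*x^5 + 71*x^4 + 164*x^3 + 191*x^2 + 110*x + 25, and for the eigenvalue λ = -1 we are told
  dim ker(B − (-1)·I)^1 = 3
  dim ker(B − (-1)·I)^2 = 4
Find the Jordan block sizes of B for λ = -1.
Block sizes for λ = -1: [2, 1, 1]

From the dimensions of kernels of powers, the number of Jordan blocks of size at least j is d_j − d_{j−1} where d_j = dim ker(N^j) (with d_0 = 0). Computing the differences gives [3, 1].
The number of blocks of size exactly k is (#blocks of size ≥ k) − (#blocks of size ≥ k + 1), so the partition is: 2 block(s) of size 1, 1 block(s) of size 2.
In nonincreasing order the block sizes are [2, 1, 1].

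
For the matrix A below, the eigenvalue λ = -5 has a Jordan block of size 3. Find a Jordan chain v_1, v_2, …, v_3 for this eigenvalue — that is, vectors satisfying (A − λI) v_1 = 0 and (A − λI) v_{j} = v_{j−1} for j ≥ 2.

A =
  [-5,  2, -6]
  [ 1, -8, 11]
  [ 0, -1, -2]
A Jordan chain for λ = -5 of length 3:
v_1 = (2, -3, -1)ᵀ
v_2 = (0, 1, 0)ᵀ
v_3 = (1, 0, 0)ᵀ

Let N = A − (-5)·I. We want v_3 with N^3 v_3 = 0 but N^2 v_3 ≠ 0; then v_{j-1} := N · v_j for j = 3, …, 2.

Pick v_3 = (1, 0, 0)ᵀ.
Then v_2 = N · v_3 = (0, 1, 0)ᵀ.
Then v_1 = N · v_2 = (2, -3, -1)ᵀ.

Sanity check: (A − (-5)·I) v_1 = (0, 0, 0)ᵀ = 0. ✓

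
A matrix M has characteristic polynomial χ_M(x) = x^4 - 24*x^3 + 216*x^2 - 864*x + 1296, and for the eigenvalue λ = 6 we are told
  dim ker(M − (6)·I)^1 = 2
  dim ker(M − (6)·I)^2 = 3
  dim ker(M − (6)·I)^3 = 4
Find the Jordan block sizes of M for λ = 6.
Block sizes for λ = 6: [3, 1]

From the dimensions of kernels of powers, the number of Jordan blocks of size at least j is d_j − d_{j−1} where d_j = dim ker(N^j) (with d_0 = 0). Computing the differences gives [2, 1, 1].
The number of blocks of size exactly k is (#blocks of size ≥ k) − (#blocks of size ≥ k + 1), so the partition is: 1 block(s) of size 1, 1 block(s) of size 3.
In nonincreasing order the block sizes are [3, 1].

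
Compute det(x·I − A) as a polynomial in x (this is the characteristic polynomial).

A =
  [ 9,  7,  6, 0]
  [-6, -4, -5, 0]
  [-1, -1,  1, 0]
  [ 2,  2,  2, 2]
x^4 - 8*x^3 + 24*x^2 - 32*x + 16

Expanding det(x·I − A) (e.g. by cofactor expansion or by noting that A is similar to its Jordan form J, which has the same characteristic polynomial as A) gives
  χ_A(x) = x^4 - 8*x^3 + 24*x^2 - 32*x + 16
which factors as (x - 2)^4. The eigenvalues (with algebraic multiplicities) are λ = 2 with multiplicity 4.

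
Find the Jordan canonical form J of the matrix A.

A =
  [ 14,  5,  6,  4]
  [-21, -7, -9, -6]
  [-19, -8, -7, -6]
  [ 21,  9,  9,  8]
J_3(2) ⊕ J_1(2)

The characteristic polynomial is
  det(x·I − A) = x^4 - 8*x^3 + 24*x^2 - 32*x + 16 = (x - 2)^4

Eigenvalues and multiplicities (the geometric multiplicity of λ is n − rank(A − λI), which equals the number of Jordan blocks for λ):
  λ = 2: algebraic multiplicity = 4, geometric multiplicity = 2

Determining the block sizes for each eigenvalue:
  λ = 2: with am = 4 and gm = 2, the partition is not yet determined (e.g. several partitions of 4 into 2 parts exist). Let N = A − (2)·I. Computing rank(N^1) = 2, rank(N^2) = 1, rank(N^3) = 0; the number of blocks of size ≥ j is rank(N^{j−1}) − rank(N^j), giving [2, 1, 1]. So we have 1 block(s) of size 3, 1 block(s) of size 1 → block sizes [3, 1]

Assembling the blocks gives a Jordan form
J =
  [2, 1, 0, 0]
  [0, 2, 1, 0]
  [0, 0, 2, 0]
  [0, 0, 0, 2]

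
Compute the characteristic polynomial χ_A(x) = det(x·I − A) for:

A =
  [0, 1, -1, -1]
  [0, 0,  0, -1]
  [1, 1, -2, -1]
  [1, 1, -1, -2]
x^4 + 4*x^3 + 6*x^2 + 4*x + 1

Expanding det(x·I − A) (e.g. by cofactor expansion or by noting that A is similar to its Jordan form J, which has the same characteristic polynomial as A) gives
  χ_A(x) = x^4 + 4*x^3 + 6*x^2 + 4*x + 1
which factors as (x + 1)^4. The eigenvalues (with algebraic multiplicities) are λ = -1 with multiplicity 4.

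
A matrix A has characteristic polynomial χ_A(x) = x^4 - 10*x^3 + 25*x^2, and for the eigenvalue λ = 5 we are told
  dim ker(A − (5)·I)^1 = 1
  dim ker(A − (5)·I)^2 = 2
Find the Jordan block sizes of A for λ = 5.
Block sizes for λ = 5: [2]

From the dimensions of kernels of powers, the number of Jordan blocks of size at least j is d_j − d_{j−1} where d_j = dim ker(N^j) (with d_0 = 0). Computing the differences gives [1, 1].
The number of blocks of size exactly k is (#blocks of size ≥ k) − (#blocks of size ≥ k + 1), so the partition is: 1 block(s) of size 2.
In nonincreasing order the block sizes are [2].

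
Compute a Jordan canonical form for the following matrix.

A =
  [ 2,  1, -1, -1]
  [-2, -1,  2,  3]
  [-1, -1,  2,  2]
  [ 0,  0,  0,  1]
J_2(1) ⊕ J_2(1)

The characteristic polynomial is
  det(x·I − A) = x^4 - 4*x^3 + 6*x^2 - 4*x + 1 = (x - 1)^4

Eigenvalues and multiplicities (the geometric multiplicity of λ is n − rank(A − λI), which equals the number of Jordan blocks for λ):
  λ = 1: algebraic multiplicity = 4, geometric multiplicity = 2

Determining the block sizes for each eigenvalue:
  λ = 1: with am = 4 and gm = 2, the partition is not yet determined (e.g. several partitions of 4 into 2 parts exist). Let N = A − (1)·I. Computing rank(N^1) = 2, rank(N^2) = 0; the number of blocks of size ≥ j is rank(N^{j−1}) − rank(N^j), giving [2, 2]. So we have 2 block(s) of size 2 → block sizes [2, 2]

Assembling the blocks gives a Jordan form
J =
  [1, 1, 0, 0]
  [0, 1, 0, 0]
  [0, 0, 1, 1]
  [0, 0, 0, 1]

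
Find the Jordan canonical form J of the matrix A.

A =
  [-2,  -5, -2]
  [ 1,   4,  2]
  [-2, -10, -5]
J_2(-1) ⊕ J_1(-1)

The characteristic polynomial is
  det(x·I − A) = x^3 + 3*x^2 + 3*x + 1 = (x + 1)^3

Eigenvalues and multiplicities (the geometric multiplicity of λ is n − rank(A − λI), which equals the number of Jordan blocks for λ):
  λ = -1: algebraic multiplicity = 3, geometric multiplicity = 2

Determining the block sizes for each eigenvalue:
  λ = -1: 2 blocks summing to 3 forces exactly one block of size 2 and the rest size 1 → block sizes [2, 1]

Assembling the blocks gives a Jordan form
J =
  [-1,  1,  0]
  [ 0, -1,  0]
  [ 0,  0, -1]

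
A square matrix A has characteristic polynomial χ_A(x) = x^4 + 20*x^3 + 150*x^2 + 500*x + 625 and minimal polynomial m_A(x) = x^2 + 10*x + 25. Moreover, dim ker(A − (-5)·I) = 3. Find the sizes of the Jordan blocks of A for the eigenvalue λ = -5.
Block sizes for λ = -5: [2, 1, 1]

Step 1 — from the characteristic polynomial, algebraic multiplicity of λ = -5 is 4. From dim ker(A − (-5)·I) = 3, there are exactly 3 Jordan blocks for λ = -5.
Step 2 — from the minimal polynomial, the factor (x + 5)^2 tells us the largest block for λ = -5 has size 2.
Step 3 — with total size 4, 3 blocks, and largest block 2, the block sizes (in nonincreasing order) are [2, 1, 1].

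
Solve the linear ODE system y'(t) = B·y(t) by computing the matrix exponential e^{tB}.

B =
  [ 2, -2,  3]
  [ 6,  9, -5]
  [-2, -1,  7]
e^{tB} =
  [-t^2*exp(6*t) - 4*t*exp(6*t) + exp(6*t), -t^2*exp(6*t)/2 - 2*t*exp(6*t), t^2*exp(6*t)/2 + 3*t*exp(6*t)]
  [2*t^2*exp(6*t) + 6*t*exp(6*t), t^2*exp(6*t) + 3*t*exp(6*t) + exp(6*t), -t^2*exp(6*t) - 5*t*exp(6*t)]
  [-2*t*exp(6*t), -t*exp(6*t), t*exp(6*t) + exp(6*t)]

Strategy: write B = P · J · P⁻¹ where J is a Jordan canonical form, so e^{tB} = P · e^{tJ} · P⁻¹, and e^{tJ} can be computed block-by-block.

B has Jordan form
J =
  [6, 1, 0]
  [0, 6, 1]
  [0, 0, 6]
(up to reordering of blocks).

Per-block formulas:
  For a 3×3 Jordan block J_3(6): exp(t · J_3(6)) = e^(6t)·(I + t·N + (t^2/2)·N^2), where N is the 3×3 nilpotent shift.

After assembling e^{tJ} and conjugating by P, we get:

e^{tB} =
  [-t^2*exp(6*t) - 4*t*exp(6*t) + exp(6*t), -t^2*exp(6*t)/2 - 2*t*exp(6*t), t^2*exp(6*t)/2 + 3*t*exp(6*t)]
  [2*t^2*exp(6*t) + 6*t*exp(6*t), t^2*exp(6*t) + 3*t*exp(6*t) + exp(6*t), -t^2*exp(6*t) - 5*t*exp(6*t)]
  [-2*t*exp(6*t), -t*exp(6*t), t*exp(6*t) + exp(6*t)]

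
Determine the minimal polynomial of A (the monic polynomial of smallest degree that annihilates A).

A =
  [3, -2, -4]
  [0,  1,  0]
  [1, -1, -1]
x^2 - 2*x + 1

The characteristic polynomial is χ_A(x) = (x - 1)^3, so the eigenvalues are known. The minimal polynomial is
  m_A(x) = Π_λ (x − λ)^{k_λ}
where k_λ is the size of the *largest* Jordan block for λ (equivalently, the smallest k with (A − λI)^k v = 0 for every generalised eigenvector v of λ).

  λ = 1: largest Jordan block has size 2, contributing (x − 1)^2

So m_A(x) = (x - 1)^2 = x^2 - 2*x + 1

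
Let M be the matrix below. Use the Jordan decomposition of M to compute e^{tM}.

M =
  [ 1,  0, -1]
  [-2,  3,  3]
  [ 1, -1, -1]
e^{tM} =
  [-t^2*exp(t)/2 + exp(t), t^2*exp(t)/2, t^2*exp(t) - t*exp(t)]
  [-t^2*exp(t)/2 - 2*t*exp(t), t^2*exp(t)/2 + 2*t*exp(t) + exp(t), t^2*exp(t) + 3*t*exp(t)]
  [t*exp(t), -t*exp(t), -2*t*exp(t) + exp(t)]

Strategy: write M = P · J · P⁻¹ where J is a Jordan canonical form, so e^{tM} = P · e^{tJ} · P⁻¹, and e^{tJ} can be computed block-by-block.

M has Jordan form
J =
  [1, 1, 0]
  [0, 1, 1]
  [0, 0, 1]
(up to reordering of blocks).

Per-block formulas:
  For a 3×3 Jordan block J_3(1): exp(t · J_3(1)) = e^(1t)·(I + t·N + (t^2/2)·N^2), where N is the 3×3 nilpotent shift.

After assembling e^{tJ} and conjugating by P, we get:

e^{tM} =
  [-t^2*exp(t)/2 + exp(t), t^2*exp(t)/2, t^2*exp(t) - t*exp(t)]
  [-t^2*exp(t)/2 - 2*t*exp(t), t^2*exp(t)/2 + 2*t*exp(t) + exp(t), t^2*exp(t) + 3*t*exp(t)]
  [t*exp(t), -t*exp(t), -2*t*exp(t) + exp(t)]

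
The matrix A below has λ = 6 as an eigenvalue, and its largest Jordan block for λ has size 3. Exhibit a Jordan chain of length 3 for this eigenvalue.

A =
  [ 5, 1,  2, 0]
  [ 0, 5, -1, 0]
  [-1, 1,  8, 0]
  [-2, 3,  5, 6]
A Jordan chain for λ = 6 of length 3:
v_1 = (-1, 1, -1, -3)ᵀ
v_2 = (-1, 0, -1, -2)ᵀ
v_3 = (1, 0, 0, 0)ᵀ

Let N = A − (6)·I. We want v_3 with N^3 v_3 = 0 but N^2 v_3 ≠ 0; then v_{j-1} := N · v_j for j = 3, …, 2.

Pick v_3 = (1, 0, 0, 0)ᵀ.
Then v_2 = N · v_3 = (-1, 0, -1, -2)ᵀ.
Then v_1 = N · v_2 = (-1, 1, -1, -3)ᵀ.

Sanity check: (A − (6)·I) v_1 = (0, 0, 0, 0)ᵀ = 0. ✓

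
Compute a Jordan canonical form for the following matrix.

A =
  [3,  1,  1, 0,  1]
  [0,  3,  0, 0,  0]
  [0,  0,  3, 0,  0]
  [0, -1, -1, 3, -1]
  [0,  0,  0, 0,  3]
J_2(3) ⊕ J_1(3) ⊕ J_1(3) ⊕ J_1(3)

The characteristic polynomial is
  det(x·I − A) = x^5 - 15*x^4 + 90*x^3 - 270*x^2 + 405*x - 243 = (x - 3)^5

Eigenvalues and multiplicities (the geometric multiplicity of λ is n − rank(A − λI), which equals the number of Jordan blocks for λ):
  λ = 3: algebraic multiplicity = 5, geometric multiplicity = 4

Determining the block sizes for each eigenvalue:
  λ = 3: 4 blocks summing to 5 forces exactly one block of size 2 and the rest size 1 → block sizes [2, 1, 1, 1]

Assembling the blocks gives a Jordan form
J =
  [3, 1, 0, 0, 0]
  [0, 3, 0, 0, 0]
  [0, 0, 3, 0, 0]
  [0, 0, 0, 3, 0]
  [0, 0, 0, 0, 3]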